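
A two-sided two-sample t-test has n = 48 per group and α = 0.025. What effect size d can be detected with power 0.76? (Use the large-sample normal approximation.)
d ≈ 0.60

Minimum detectable effect (two-sample t-test, normal approximation):
d = (z_{α/2} + z_β) / √(n/2)
d = (2.241 + 0.706) / √(48/2)
d = 2.948 / 4.899
d ≈ 0.60

By Cohen's convention (0.2 small / 0.5 medium / 0.8 large): medium effect.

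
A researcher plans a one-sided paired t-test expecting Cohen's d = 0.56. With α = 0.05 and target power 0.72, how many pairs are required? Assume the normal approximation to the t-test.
n = 16 pairs

Sample size formula (paired t-test, normal approximation):
n = ((z_α + z_β) / d)²

z_α = 1.645 (for α = 0.05, one-sided)
z_β = 0.583 (for power = 0.72)
d = 0.56

n = ((1.645 + 0.583) / 0.56)²
n = (3.979)²
n ≈ 15.83
Round up to the next whole number: n = 16 pairs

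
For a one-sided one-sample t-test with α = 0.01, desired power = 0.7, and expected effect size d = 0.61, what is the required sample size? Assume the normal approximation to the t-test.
n = 22

Sample size formula (one-sample t-test, normal approximation):
n = ((z_α + z_β) / d)²

z_α = 2.326 (for α = 0.01, one-sided)
z_β = 0.524 (for power = 0.7)
d = 0.61

n = ((2.326 + 0.524) / 0.61)²
n = (4.672)²
n ≈ 21.83
Round up to the next whole number: n = 22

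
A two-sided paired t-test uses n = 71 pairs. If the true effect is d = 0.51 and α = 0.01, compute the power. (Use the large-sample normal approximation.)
Power ≈ 0.96

Power calculation (paired t-test, normal approximation):
z_β = d · √n - z_{α/2}
z_β = 0.51 · √71 - 2.576
z_β = 0.51 · 8.426 - 2.576
z_β = 1.722

Power = Φ(z_β) = Φ(1.722) ≈ 0.957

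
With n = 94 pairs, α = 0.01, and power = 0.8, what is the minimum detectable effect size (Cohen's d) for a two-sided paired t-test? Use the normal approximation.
d ≈ 0.35

Minimum detectable effect (paired t-test, normal approximation):
d = (z_{α/2} + z_β) / √n
d = (2.576 + 0.842) / √94
d = 3.417 / 9.695
d ≈ 0.35

By Cohen's convention (0.2 small / 0.5 medium / 0.8 large): small effect.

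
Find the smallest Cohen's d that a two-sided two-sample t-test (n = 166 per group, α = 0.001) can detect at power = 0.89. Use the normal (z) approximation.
d ≈ 0.50

Minimum detectable effect (two-sample t-test, normal approximation):
d = (z_{α/2} + z_β) / √(n/2)
d = (3.291 + 1.227) / √(166/2)
d = 4.517 / 9.110
d ≈ 0.50

By Cohen's convention (0.2 small / 0.5 medium / 0.8 large): medium effect.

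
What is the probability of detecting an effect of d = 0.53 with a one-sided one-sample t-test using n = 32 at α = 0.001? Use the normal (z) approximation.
Power ≈ 0.46

Power calculation (one-sample t-test, normal approximation):
z_β = d · √n - z_α
z_β = 0.53 · √32 - 3.090
z_β = 0.53 · 5.657 - 3.090
z_β = -0.092

Power = Φ(z_β) = Φ(-0.092) ≈ 0.463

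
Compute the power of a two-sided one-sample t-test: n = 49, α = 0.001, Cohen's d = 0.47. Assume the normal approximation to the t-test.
Power ≈ 0.50

Power calculation (one-sample t-test, normal approximation):
z_β = d · √n - z_{α/2}
z_β = 0.47 · √49 - 3.291
z_β = 0.47 · 7.000 - 3.291
z_β = -0.001

Power = Φ(z_β) = Φ(-0.001) ≈ 0.500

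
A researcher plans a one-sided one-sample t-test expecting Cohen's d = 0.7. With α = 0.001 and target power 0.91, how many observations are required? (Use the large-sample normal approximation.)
n = 41

Sample size formula (one-sample t-test, normal approximation):
n = ((z_α + z_β) / d)²

z_α = 3.090 (for α = 0.001, one-sided)
z_β = 1.341 (for power = 0.91)
d = 0.7

n = ((3.090 + 1.341) / 0.7)²
n = (6.330)²
n ≈ 40.07
Round up to the next whole number: n = 41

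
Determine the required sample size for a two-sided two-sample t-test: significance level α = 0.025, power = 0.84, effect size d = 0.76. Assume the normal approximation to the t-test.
n = 37 per group

Sample size formula (two-sample t-test, normal approximation):
n = 2 · ((z_{α/2} + z_β) / d)²

z_{α/2} = 2.241 (for α = 0.025, two-sided)
z_β = 0.994 (for power = 0.84)
d = 0.76

n = 2 · ((2.241 + 0.994) / 0.76)²
n = 2 · (4.257)²
n ≈ 36.24
Round up to the next whole number: n = 37 per group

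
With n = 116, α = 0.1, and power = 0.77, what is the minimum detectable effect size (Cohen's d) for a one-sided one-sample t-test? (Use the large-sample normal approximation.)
d ≈ 0.19

Minimum detectable effect (one-sample t-test, normal approximation):
d = (z_α + z_β) / √n
d = (1.282 + 0.739) / √116
d = 2.020 / 10.770
d ≈ 0.19

By Cohen's convention (0.2 small / 0.5 medium / 0.8 large): very small effect.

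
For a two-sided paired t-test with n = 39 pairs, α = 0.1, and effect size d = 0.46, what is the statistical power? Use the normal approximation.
Power ≈ 0.89

Power calculation (paired t-test, normal approximation):
z_β = d · √n - z_{α/2}
z_β = 0.46 · √39 - 1.645
z_β = 0.46 · 6.245 - 1.645
z_β = 1.228

Power = Φ(z_β) = Φ(1.228) ≈ 0.890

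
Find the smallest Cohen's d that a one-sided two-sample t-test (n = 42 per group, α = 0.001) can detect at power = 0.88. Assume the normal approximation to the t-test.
d ≈ 0.93

Minimum detectable effect (two-sample t-test, normal approximation):
d = (z_α + z_β) / √(n/2)
d = (3.090 + 1.175) / √(42/2)
d = 4.265 / 4.583
d ≈ 0.93

By Cohen's convention (0.2 small / 0.5 medium / 0.8 large): large effect.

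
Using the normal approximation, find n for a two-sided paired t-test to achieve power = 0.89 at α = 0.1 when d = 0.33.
n = 76 pairs

Sample size formula (paired t-test, normal approximation):
n = ((z_{α/2} + z_β) / d)²

z_{α/2} = 1.645 (for α = 0.1, two-sided)
z_β = 1.227 (for power = 0.89)
d = 0.33

n = ((1.645 + 1.227) / 0.33)²
n = (8.703)²
n ≈ 75.74
Round up to the next whole number: n = 76 pairs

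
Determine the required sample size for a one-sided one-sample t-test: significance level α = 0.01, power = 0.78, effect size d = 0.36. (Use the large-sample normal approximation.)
n = 75

Sample size formula (one-sample t-test, normal approximation):
n = ((z_α + z_β) / d)²

z_α = 2.326 (for α = 0.01, one-sided)
z_β = 0.772 (for power = 0.78)
d = 0.36

n = ((2.326 + 0.772) / 0.36)²
n = (8.606)²
n ≈ 74.06
Round up to the next whole number: n = 75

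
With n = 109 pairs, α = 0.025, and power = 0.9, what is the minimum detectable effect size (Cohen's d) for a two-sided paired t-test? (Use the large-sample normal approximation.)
d ≈ 0.34

Minimum detectable effect (paired t-test, normal approximation):
d = (z_{α/2} + z_β) / √n
d = (2.241 + 1.282) / √109
d = 3.523 / 10.440
d ≈ 0.34

By Cohen's convention (0.2 small / 0.5 medium / 0.8 large): small effect.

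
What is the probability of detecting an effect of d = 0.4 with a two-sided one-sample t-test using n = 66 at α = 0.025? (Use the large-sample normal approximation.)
Power ≈ 0.84

Power calculation (one-sample t-test, normal approximation):
z_β = d · √n - z_{α/2}
z_β = 0.4 · √66 - 2.241
z_β = 0.4 · 8.124 - 2.241
z_β = 1.008

Power = Φ(z_β) = Φ(1.008) ≈ 0.843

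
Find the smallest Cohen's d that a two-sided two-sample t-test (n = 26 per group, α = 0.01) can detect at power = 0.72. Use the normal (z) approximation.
d ≈ 0.88

Minimum detectable effect (two-sample t-test, normal approximation):
d = (z_{α/2} + z_β) / √(n/2)
d = (2.576 + 0.583) / √(26/2)
d = 3.159 / 3.606
d ≈ 0.88

By Cohen's convention (0.2 small / 0.5 medium / 0.8 large): large effect.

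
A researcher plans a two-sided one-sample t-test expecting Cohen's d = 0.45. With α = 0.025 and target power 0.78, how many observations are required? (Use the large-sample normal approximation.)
n = 45

Sample size formula (one-sample t-test, normal approximation):
n = ((z_{α/2} + z_β) / d)²

z_{α/2} = 2.241 (for α = 0.025, two-sided)
z_β = 0.772 (for power = 0.78)
d = 0.45

n = ((2.241 + 0.772) / 0.45)²
n = (6.696)²
n ≈ 44.84
Round up to the next whole number: n = 45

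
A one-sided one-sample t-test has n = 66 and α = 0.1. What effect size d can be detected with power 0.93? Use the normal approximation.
d ≈ 0.34

Minimum detectable effect (one-sample t-test, normal approximation):
d = (z_α + z_β) / √n
d = (1.282 + 1.476) / √66
d = 2.757 / 8.124
d ≈ 0.34

By Cohen's convention (0.2 small / 0.5 medium / 0.8 large): small effect.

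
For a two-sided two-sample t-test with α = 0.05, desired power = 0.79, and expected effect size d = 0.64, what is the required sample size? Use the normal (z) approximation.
n = 38 per group

Sample size formula (two-sample t-test, normal approximation):
n = 2 · ((z_{α/2} + z_β) / d)²

z_{α/2} = 1.960 (for α = 0.05, two-sided)
z_β = 0.806 (for power = 0.79)
d = 0.64

n = 2 · ((1.960 + 0.806) / 0.64)²
n = 2 · (4.322)²
n ≈ 37.36
Round up to the next whole number: n = 38 per group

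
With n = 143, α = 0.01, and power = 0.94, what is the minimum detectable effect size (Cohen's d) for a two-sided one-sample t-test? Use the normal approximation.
d ≈ 0.35

Minimum detectable effect (one-sample t-test, normal approximation):
d = (z_{α/2} + z_β) / √n
d = (2.576 + 1.555) / √143
d = 4.131 / 11.958
d ≈ 0.35

By Cohen's convention (0.2 small / 0.5 medium / 0.8 large): small effect.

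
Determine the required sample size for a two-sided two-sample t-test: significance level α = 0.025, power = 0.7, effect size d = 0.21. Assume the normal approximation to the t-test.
n = 347 per group

Sample size formula (two-sample t-test, normal approximation):
n = 2 · ((z_{α/2} + z_β) / d)²

z_{α/2} = 2.241 (for α = 0.025, two-sided)
z_β = 0.524 (for power = 0.7)
d = 0.21

n = 2 · ((2.241 + 0.524) / 0.21)²
n = 2 · (13.167)²
n ≈ 346.74
Round up to the next whole number: n = 347 per group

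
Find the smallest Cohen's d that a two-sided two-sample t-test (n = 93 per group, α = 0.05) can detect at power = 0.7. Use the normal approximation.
d ≈ 0.36

Minimum detectable effect (two-sample t-test, normal approximation):
d = (z_{α/2} + z_β) / √(n/2)
d = (1.960 + 0.524) / √(93/2)
d = 2.484 / 6.819
d ≈ 0.36

By Cohen's convention (0.2 small / 0.5 medium / 0.8 large): small effect.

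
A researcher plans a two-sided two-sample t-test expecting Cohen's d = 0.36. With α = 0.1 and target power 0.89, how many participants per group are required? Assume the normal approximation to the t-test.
n = 128 per group

Sample size formula (two-sample t-test, normal approximation):
n = 2 · ((z_{α/2} + z_β) / d)²

z_{α/2} = 1.645 (for α = 0.1, two-sided)
z_β = 1.227 (for power = 0.89)
d = 0.36

n = 2 · ((1.645 + 1.227) / 0.36)²
n = 2 · (7.978)²
n ≈ 127.30
Round up to the next whole number: n = 128 per group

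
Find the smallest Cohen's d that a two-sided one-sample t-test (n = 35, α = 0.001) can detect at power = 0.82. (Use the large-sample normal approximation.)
d ≈ 0.71

Minimum detectable effect (one-sample t-test, normal approximation):
d = (z_{α/2} + z_β) / √n
d = (3.291 + 0.915) / √35
d = 4.206 / 5.916
d ≈ 0.71

By Cohen's convention (0.2 small / 0.5 medium / 0.8 large): medium effect.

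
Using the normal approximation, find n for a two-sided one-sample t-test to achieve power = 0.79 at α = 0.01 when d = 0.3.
n = 128

Sample size formula (one-sample t-test, normal approximation):
n = ((z_{α/2} + z_β) / d)²

z_{α/2} = 2.576 (for α = 0.01, two-sided)
z_β = 0.806 (for power = 0.79)
d = 0.3

n = ((2.576 + 0.806) / 0.3)²
n = (11.273)²
n ≈ 127.08
Round up to the next whole number: n = 128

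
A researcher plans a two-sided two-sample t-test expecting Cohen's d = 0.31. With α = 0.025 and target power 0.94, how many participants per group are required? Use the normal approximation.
n = 300 per group

Sample size formula (two-sample t-test, normal approximation):
n = 2 · ((z_{α/2} + z_β) / d)²

z_{α/2} = 2.241 (for α = 0.025, two-sided)
z_β = 1.555 (for power = 0.94)
d = 0.31

n = 2 · ((2.241 + 1.555) / 0.31)²
n = 2 · (12.245)²
n ≈ 299.88
Round up to the next whole number: n = 300 per group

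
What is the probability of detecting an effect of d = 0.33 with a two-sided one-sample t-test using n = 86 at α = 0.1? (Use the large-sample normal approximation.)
Power ≈ 0.92

Power calculation (one-sample t-test, normal approximation):
z_β = d · √n - z_{α/2}
z_β = 0.33 · √86 - 1.645
z_β = 0.33 · 9.274 - 1.645
z_β = 1.415

Power = Φ(z_β) = Φ(1.415) ≈ 0.922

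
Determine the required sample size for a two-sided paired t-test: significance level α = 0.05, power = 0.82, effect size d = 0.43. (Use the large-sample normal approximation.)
n = 45 pairs

Sample size formula (paired t-test, normal approximation):
n = ((z_{α/2} + z_β) / d)²

z_{α/2} = 1.960 (for α = 0.05, two-sided)
z_β = 0.915 (for power = 0.82)
d = 0.43

n = ((1.960 + 0.915) / 0.43)²
n = (6.686)²
n ≈ 44.70
Round up to the next whole number: n = 45 pairs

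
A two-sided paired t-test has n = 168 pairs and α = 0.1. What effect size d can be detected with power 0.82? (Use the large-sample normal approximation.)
d ≈ 0.20

Minimum detectable effect (paired t-test, normal approximation):
d = (z_{α/2} + z_β) / √n
d = (1.645 + 0.915) / √168
d = 2.560 / 12.961
d ≈ 0.20

By Cohen's convention (0.2 small / 0.5 medium / 0.8 large): small effect.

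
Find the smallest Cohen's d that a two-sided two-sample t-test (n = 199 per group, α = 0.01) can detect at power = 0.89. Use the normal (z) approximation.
d ≈ 0.38

Minimum detectable effect (two-sample t-test, normal approximation):
d = (z_{α/2} + z_β) / √(n/2)
d = (2.576 + 1.227) / √(199/2)
d = 3.802 / 9.975
d ≈ 0.38

By Cohen's convention (0.2 small / 0.5 medium / 0.8 large): small effect.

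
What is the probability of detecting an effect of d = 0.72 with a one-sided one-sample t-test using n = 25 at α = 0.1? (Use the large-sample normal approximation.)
Power ≈ 0.99

Power calculation (one-sample t-test, normal approximation):
z_β = d · √n - z_α
z_β = 0.72 · √25 - 1.282
z_β = 0.72 · 5.000 - 1.282
z_β = 2.318

Power = Φ(z_β) = Φ(2.318) ≈ 0.990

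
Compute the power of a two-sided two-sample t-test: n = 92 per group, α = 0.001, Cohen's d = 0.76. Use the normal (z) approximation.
Power ≈ 0.97

Power calculation (two-sample t-test, normal approximation):
z_β = d · √(n/2) - z_{α/2}
z_β = 0.76 · √(92/2) - 3.291
z_β = 0.76 · 6.782 - 3.291
z_β = 1.864

Power = Φ(z_β) = Φ(1.864) ≈ 0.969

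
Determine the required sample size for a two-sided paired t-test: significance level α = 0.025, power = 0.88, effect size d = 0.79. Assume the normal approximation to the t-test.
n = 19 pairs

Sample size formula (paired t-test, normal approximation):
n = ((z_{α/2} + z_β) / d)²

z_{α/2} = 2.241 (for α = 0.025, two-sided)
z_β = 1.175 (for power = 0.88)
d = 0.79

n = ((2.241 + 1.175) / 0.79)²
n = (4.324)²
n ≈ 18.70
Round up to the next whole number: n = 19 pairs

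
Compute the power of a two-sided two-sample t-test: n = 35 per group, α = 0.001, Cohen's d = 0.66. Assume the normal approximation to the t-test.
Power ≈ 0.30

Power calculation (two-sample t-test, normal approximation):
z_β = d · √(n/2) - z_{α/2}
z_β = 0.66 · √(35/2) - 3.291
z_β = 0.66 · 4.183 - 3.291
z_β = -0.530

Power = Φ(z_β) = Φ(-0.530) ≈ 0.298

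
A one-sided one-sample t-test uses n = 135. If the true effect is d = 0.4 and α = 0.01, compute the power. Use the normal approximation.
Power ≈ 0.99

Power calculation (one-sample t-test, normal approximation):
z_β = d · √n - z_α
z_β = 0.4 · √135 - 2.326
z_β = 0.4 · 11.619 - 2.326
z_β = 2.321

Power = Φ(z_β) = Φ(2.321) ≈ 0.990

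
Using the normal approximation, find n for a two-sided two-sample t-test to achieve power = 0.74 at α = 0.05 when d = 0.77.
n = 23 per group

Sample size formula (two-sample t-test, normal approximation):
n = 2 · ((z_{α/2} + z_β) / d)²

z_{α/2} = 1.960 (for α = 0.05, two-sided)
z_β = 0.643 (for power = 0.74)
d = 0.77

n = 2 · ((1.960 + 0.643) / 0.77)²
n = 2 · (3.381)²
n ≈ 22.86
Round up to the next whole number: n = 23 per group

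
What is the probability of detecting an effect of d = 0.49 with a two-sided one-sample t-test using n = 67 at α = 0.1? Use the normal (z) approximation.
Power ≈ 0.99

Power calculation (one-sample t-test, normal approximation):
z_β = d · √n - z_{α/2}
z_β = 0.49 · √67 - 1.645
z_β = 0.49 · 8.185 - 1.645
z_β = 2.366

Power = Φ(z_β) = Φ(2.366) ≈ 0.991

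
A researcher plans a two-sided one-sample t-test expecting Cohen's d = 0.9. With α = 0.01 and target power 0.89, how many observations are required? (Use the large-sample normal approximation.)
n = 18

Sample size formula (one-sample t-test, normal approximation):
n = ((z_{α/2} + z_β) / d)²

z_{α/2} = 2.576 (for α = 0.01, two-sided)
z_β = 1.227 (for power = 0.89)
d = 0.9

n = ((2.576 + 1.227) / 0.9)²
n = (4.226)²
n ≈ 17.86
Round up to the next whole number: n = 18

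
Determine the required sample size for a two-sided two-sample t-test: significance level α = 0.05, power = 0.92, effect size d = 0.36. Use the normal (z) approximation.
n = 175 per group

Sample size formula (two-sample t-test, normal approximation):
n = 2 · ((z_{α/2} + z_β) / d)²

z_{α/2} = 1.960 (for α = 0.05, two-sided)
z_β = 1.405 (for power = 0.92)
d = 0.36

n = 2 · ((1.960 + 1.405) / 0.36)²
n = 2 · (9.347)²
n ≈ 174.73
Round up to the next whole number: n = 175 per group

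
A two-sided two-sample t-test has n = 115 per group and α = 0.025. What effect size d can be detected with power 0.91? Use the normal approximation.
d ≈ 0.47

Minimum detectable effect (two-sample t-test, normal approximation):
d = (z_{α/2} + z_β) / √(n/2)
d = (2.241 + 1.341) / √(115/2)
d = 3.582 / 7.583
d ≈ 0.47

By Cohen's convention (0.2 small / 0.5 medium / 0.8 large): small effect.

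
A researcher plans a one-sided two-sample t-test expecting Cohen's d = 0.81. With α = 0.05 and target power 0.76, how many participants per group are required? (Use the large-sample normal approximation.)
n = 17 per group

Sample size formula (two-sample t-test, normal approximation):
n = 2 · ((z_α + z_β) / d)²

z_α = 1.645 (for α = 0.05, one-sided)
z_β = 0.706 (for power = 0.76)
d = 0.81

n = 2 · ((1.645 + 0.706) / 0.81)²
n = 2 · (2.902)²
n ≈ 16.84
Round up to the next whole number: n = 17 per group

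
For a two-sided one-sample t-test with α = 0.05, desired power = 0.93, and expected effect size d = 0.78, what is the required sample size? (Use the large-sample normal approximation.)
n = 20

Sample size formula (one-sample t-test, normal approximation):
n = ((z_{α/2} + z_β) / d)²

z_{α/2} = 1.960 (for α = 0.05, two-sided)
z_β = 1.476 (for power = 0.93)
d = 0.78

n = ((1.960 + 1.476) / 0.78)²
n = (4.405)²
n ≈ 19.40
Round up to the next whole number: n = 20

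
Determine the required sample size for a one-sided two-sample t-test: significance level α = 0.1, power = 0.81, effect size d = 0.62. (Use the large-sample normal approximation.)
n = 25 per group

Sample size formula (two-sample t-test, normal approximation):
n = 2 · ((z_α + z_β) / d)²

z_α = 1.282 (for α = 0.1, one-sided)
z_β = 0.878 (for power = 0.81)
d = 0.62

n = 2 · ((1.282 + 0.878) / 0.62)²
n = 2 · (3.484)²
n ≈ 24.28
Round up to the next whole number: n = 25 per group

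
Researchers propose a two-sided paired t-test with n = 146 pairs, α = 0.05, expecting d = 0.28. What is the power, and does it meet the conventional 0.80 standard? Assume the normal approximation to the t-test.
Power ≈ 0.92; the study is adequately powered (power ≥ 0.80)

Power calculation (paired t-test, normal approximation):
z_β = d · √n - z_{α/2}
z_β = 0.28 · √146 - 1.960
z_β = 0.28 · 12.083 - 1.960
z_β = 1.423

Power = Φ(z_β) = Φ(1.423) ≈ 0.923

Effect size d = 0.28 is small by Cohen's convention (0.2/0.5/0.8).

Threshold: power ≥ 0.80 is conventionally adequate.
Power ≈ 0.92 → the study is adequately powered (power ≥ 0.80).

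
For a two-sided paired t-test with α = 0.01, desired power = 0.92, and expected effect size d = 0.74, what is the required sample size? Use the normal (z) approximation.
n = 29 pairs

Sample size formula (paired t-test, normal approximation):
n = ((z_{α/2} + z_β) / d)²

z_{α/2} = 2.576 (for α = 0.01, two-sided)
z_β = 1.405 (for power = 0.92)
d = 0.74

n = ((2.576 + 1.405) / 0.74)²
n = (5.380)²
n ≈ 28.94
Round up to the next whole number: n = 29 pairs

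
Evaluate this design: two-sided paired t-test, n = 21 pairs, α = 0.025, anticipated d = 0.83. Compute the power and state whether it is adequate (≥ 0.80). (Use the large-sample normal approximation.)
Power ≈ 0.94; the study is adequately powered (power ≥ 0.80)

Power calculation (paired t-test, normal approximation):
z_β = d · √n - z_{α/2}
z_β = 0.83 · √21 - 2.241
z_β = 0.83 · 4.583 - 2.241
z_β = 1.562

Power = Φ(z_β) = Φ(1.562) ≈ 0.941

Effect size d = 0.83 is large by Cohen's convention (0.2/0.5/0.8).

Threshold: power ≥ 0.80 is conventionally adequate.
Power ≈ 0.94 → the study is adequately powered (power ≥ 0.80).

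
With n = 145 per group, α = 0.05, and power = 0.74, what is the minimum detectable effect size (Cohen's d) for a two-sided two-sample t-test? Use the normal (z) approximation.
d ≈ 0.31

Minimum detectable effect (two-sample t-test, normal approximation):
d = (z_{α/2} + z_β) / √(n/2)
d = (1.960 + 0.643) / √(145/2)
d = 2.603 / 8.515
d ≈ 0.31

By Cohen's convention (0.2 small / 0.5 medium / 0.8 large): small effect.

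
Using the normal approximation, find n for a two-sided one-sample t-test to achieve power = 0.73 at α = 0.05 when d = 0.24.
n = 115

Sample size formula (one-sample t-test, normal approximation):
n = ((z_{α/2} + z_β) / d)²

z_{α/2} = 1.960 (for α = 0.05, two-sided)
z_β = 0.613 (for power = 0.73)
d = 0.24

n = ((1.960 + 0.613) / 0.24)²
n = (10.721)²
n ≈ 114.94
Round up to the next whole number: n = 115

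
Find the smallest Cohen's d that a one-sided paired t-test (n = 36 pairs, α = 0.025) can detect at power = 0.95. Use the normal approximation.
d ≈ 0.60

Minimum detectable effect (paired t-test, normal approximation):
d = (z_α + z_β) / √n
d = (1.960 + 1.645) / √36
d = 3.605 / 6.000
d ≈ 0.60

By Cohen's convention (0.2 small / 0.5 medium / 0.8 large): medium effect.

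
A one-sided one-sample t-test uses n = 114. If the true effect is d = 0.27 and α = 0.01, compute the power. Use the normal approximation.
Power ≈ 0.71

Power calculation (one-sample t-test, normal approximation):
z_β = d · √n - z_α
z_β = 0.27 · √114 - 2.326
z_β = 0.27 · 10.677 - 2.326
z_β = 0.556

Power = Φ(z_β) = Φ(0.556) ≈ 0.711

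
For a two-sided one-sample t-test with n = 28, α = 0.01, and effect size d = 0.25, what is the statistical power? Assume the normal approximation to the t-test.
Power ≈ 0.11

Power calculation (one-sample t-test, normal approximation):
z_β = d · √n - z_{α/2}
z_β = 0.25 · √28 - 2.576
z_β = 0.25 · 5.292 - 2.576
z_β = -1.253

Power = Φ(z_β) = Φ(-1.253) ≈ 0.105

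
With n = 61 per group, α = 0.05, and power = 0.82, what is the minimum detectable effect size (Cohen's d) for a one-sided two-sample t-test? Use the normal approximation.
d ≈ 0.46

Minimum detectable effect (two-sample t-test, normal approximation):
d = (z_α + z_β) / √(n/2)
d = (1.645 + 0.915) / √(61/2)
d = 2.560 / 5.523
d ≈ 0.46

By Cohen's convention (0.2 small / 0.5 medium / 0.8 large): small effect.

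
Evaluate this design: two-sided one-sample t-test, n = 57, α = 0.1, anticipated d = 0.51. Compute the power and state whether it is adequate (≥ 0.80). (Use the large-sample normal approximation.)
Power ≈ 0.99; the study is adequately powered (power ≥ 0.80)

Power calculation (one-sample t-test, normal approximation):
z_β = d · √n - z_{α/2}
z_β = 0.51 · √57 - 1.645
z_β = 0.51 · 7.550 - 1.645
z_β = 2.206

Power = Φ(z_β) = Φ(2.206) ≈ 0.986

Effect size d = 0.51 is medium by Cohen's convention (0.2/0.5/0.8).

Threshold: power ≥ 0.80 is conventionally adequate.
Power ≈ 0.99 → the study is adequately powered (power ≥ 0.80).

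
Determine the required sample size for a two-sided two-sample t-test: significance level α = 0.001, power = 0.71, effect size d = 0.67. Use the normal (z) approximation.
n = 66 per group

Sample size formula (two-sample t-test, normal approximation):
n = 2 · ((z_{α/2} + z_β) / d)²

z_{α/2} = 3.291 (for α = 0.001, two-sided)
z_β = 0.553 (for power = 0.71)
d = 0.67

n = 2 · ((3.291 + 0.553) / 0.67)²
n = 2 · (5.737)²
n ≈ 65.83
Round up to the next whole number: n = 66 per group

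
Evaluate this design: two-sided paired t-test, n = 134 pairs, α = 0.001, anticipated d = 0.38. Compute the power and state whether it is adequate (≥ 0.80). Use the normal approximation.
Power ≈ 0.87; the study is adequately powered (power ≥ 0.80)

Power calculation (paired t-test, normal approximation):
z_β = d · √n - z_{α/2}
z_β = 0.38 · √134 - 3.291
z_β = 0.38 · 11.576 - 3.291
z_β = 1.108

Power = Φ(z_β) = Φ(1.108) ≈ 0.866

Effect size d = 0.38 is small by Cohen's convention (0.2/0.5/0.8).

Threshold: power ≥ 0.80 is conventionally adequate.
Power ≈ 0.87 → the study is adequately powered (power ≥ 0.80).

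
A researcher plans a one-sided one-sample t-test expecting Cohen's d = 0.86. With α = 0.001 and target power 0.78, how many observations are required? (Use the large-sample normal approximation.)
n = 21

Sample size formula (one-sample t-test, normal approximation):
n = ((z_α + z_β) / d)²

z_α = 3.090 (for α = 0.001, one-sided)
z_β = 0.772 (for power = 0.78)
d = 0.86

n = ((3.090 + 0.772) / 0.86)²
n = (4.491)²
n ≈ 20.17
Round up to the next whole number: n = 21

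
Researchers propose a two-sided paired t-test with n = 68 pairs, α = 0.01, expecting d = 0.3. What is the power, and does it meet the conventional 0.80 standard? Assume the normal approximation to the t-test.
Power ≈ 0.46; the study is underpowered (power < 0.80)

Power calculation (paired t-test, normal approximation):
z_β = d · √n - z_{α/2}
z_β = 0.3 · √68 - 2.576
z_β = 0.3 · 8.246 - 2.576
z_β = -0.102

Power = Φ(z_β) = Φ(-0.102) ≈ 0.459

Effect size d = 0.3 is small by Cohen's convention (0.2/0.5/0.8).

Threshold: power ≥ 0.80 is conventionally adequate.
Power ≈ 0.46 → the study is underpowered (power < 0.80).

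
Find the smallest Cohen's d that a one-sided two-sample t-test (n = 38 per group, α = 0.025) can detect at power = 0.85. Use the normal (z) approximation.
d ≈ 0.69

Minimum detectable effect (two-sample t-test, normal approximation):
d = (z_α + z_β) / √(n/2)
d = (1.960 + 1.036) / √(38/2)
d = 2.996 / 4.359
d ≈ 0.69

By Cohen's convention (0.2 small / 0.5 medium / 0.8 large): medium effect.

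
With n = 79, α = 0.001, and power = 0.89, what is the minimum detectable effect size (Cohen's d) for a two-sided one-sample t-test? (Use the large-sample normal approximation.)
d ≈ 0.51

Minimum detectable effect (one-sample t-test, normal approximation):
d = (z_{α/2} + z_β) / √n
d = (3.291 + 1.227) / √79
d = 4.517 / 8.888
d ≈ 0.51

By Cohen's convention (0.2 small / 0.5 medium / 0.8 large): medium effect.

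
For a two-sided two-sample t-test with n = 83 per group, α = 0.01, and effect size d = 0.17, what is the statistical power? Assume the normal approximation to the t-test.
Power ≈ 0.07

Power calculation (two-sample t-test, normal approximation):
z_β = d · √(n/2) - z_{α/2}
z_β = 0.17 · √(83/2) - 2.576
z_β = 0.17 · 6.442 - 2.576
z_β = -1.481

Power = Φ(z_β) = Φ(-1.481) ≈ 0.069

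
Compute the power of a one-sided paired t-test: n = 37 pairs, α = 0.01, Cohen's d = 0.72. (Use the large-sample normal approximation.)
Power ≈ 0.98

Power calculation (paired t-test, normal approximation):
z_β = d · √n - z_α
z_β = 0.72 · √37 - 2.326
z_β = 0.72 · 6.083 - 2.326
z_β = 2.053

Power = Φ(z_β) = Φ(2.053) ≈ 0.980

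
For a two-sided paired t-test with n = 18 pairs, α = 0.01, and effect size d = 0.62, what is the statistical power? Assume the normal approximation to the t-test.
Power ≈ 0.52

Power calculation (paired t-test, normal approximation):
z_β = d · √n - z_{α/2}
z_β = 0.62 · √18 - 2.576
z_β = 0.62 · 4.243 - 2.576
z_β = 0.055

Power = Φ(z_β) = Φ(0.055) ≈ 0.522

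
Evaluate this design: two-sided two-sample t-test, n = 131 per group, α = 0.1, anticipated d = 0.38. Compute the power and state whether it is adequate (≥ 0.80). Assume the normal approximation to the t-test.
Power ≈ 0.92; the study is adequately powered (power ≥ 0.80)

Power calculation (two-sample t-test, normal approximation):
z_β = d · √(n/2) - z_{α/2}
z_β = 0.38 · √(131/2) - 1.645
z_β = 0.38 · 8.093 - 1.645
z_β = 1.431

Power = Φ(z_β) = Φ(1.431) ≈ 0.924

Effect size d = 0.38 is small by Cohen's convention (0.2/0.5/0.8).

Threshold: power ≥ 0.80 is conventionally adequate.
Power ≈ 0.92 → the study is adequately powered (power ≥ 0.80).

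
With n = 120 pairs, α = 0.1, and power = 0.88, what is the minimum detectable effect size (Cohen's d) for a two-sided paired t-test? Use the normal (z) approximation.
d ≈ 0.26

Minimum detectable effect (paired t-test, normal approximation):
d = (z_{α/2} + z_β) / √n
d = (1.645 + 1.175) / √120
d = 2.820 / 10.954
d ≈ 0.26

By Cohen's convention (0.2 small / 0.5 medium / 0.8 large): small effect.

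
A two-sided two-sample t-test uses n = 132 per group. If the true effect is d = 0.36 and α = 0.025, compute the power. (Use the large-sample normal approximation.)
Power ≈ 0.75

Power calculation (two-sample t-test, normal approximation):
z_β = d · √(n/2) - z_{α/2}
z_β = 0.36 · √(132/2) - 2.241
z_β = 0.36 · 8.124 - 2.241
z_β = 0.683

Power = Φ(z_β) = Φ(0.683) ≈ 0.753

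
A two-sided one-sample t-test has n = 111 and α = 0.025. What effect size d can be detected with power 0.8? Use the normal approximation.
d ≈ 0.29

Minimum detectable effect (one-sample t-test, normal approximation):
d = (z_{α/2} + z_β) / √n
d = (2.241 + 0.842) / √111
d = 3.083 / 10.536
d ≈ 0.29

By Cohen's convention (0.2 small / 0.5 medium / 0.8 large): small effect.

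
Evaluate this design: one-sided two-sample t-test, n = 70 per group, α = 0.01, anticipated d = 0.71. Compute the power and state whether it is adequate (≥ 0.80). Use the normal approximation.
Power ≈ 0.97; the study is adequately powered (power ≥ 0.80)

Power calculation (two-sample t-test, normal approximation):
z_β = d · √(n/2) - z_α
z_β = 0.71 · √(70/2) - 2.326
z_β = 0.71 · 5.916 - 2.326
z_β = 1.874

Power = Φ(z_β) = Φ(1.874) ≈ 0.970

Effect size d = 0.71 is medium by Cohen's convention (0.2/0.5/0.8).

Threshold: power ≥ 0.80 is conventionally adequate.
Power ≈ 0.97 → the study is adequately powered (power ≥ 0.80).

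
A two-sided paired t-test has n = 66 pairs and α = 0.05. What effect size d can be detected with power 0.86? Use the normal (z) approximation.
d ≈ 0.37

Minimum detectable effect (paired t-test, normal approximation):
d = (z_{α/2} + z_β) / √n
d = (1.960 + 1.080) / √66
d = 3.040 / 8.124
d ≈ 0.37

By Cohen's convention (0.2 small / 0.5 medium / 0.8 large): small effect.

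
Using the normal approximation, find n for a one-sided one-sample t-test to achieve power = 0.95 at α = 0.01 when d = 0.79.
n = 26

Sample size formula (one-sample t-test, normal approximation):
n = ((z_α + z_β) / d)²

z_α = 2.326 (for α = 0.01, one-sided)
z_β = 1.645 (for power = 0.95)
d = 0.79

n = ((2.326 + 1.645) / 0.79)²
n = (5.027)²
n ≈ 25.27
Round up to the next whole number: n = 26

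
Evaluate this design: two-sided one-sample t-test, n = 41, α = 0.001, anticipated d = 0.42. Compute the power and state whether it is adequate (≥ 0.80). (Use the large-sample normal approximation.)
Power ≈ 0.27; the study is underpowered (power < 0.80)

Power calculation (one-sample t-test, normal approximation):
z_β = d · √n - z_{α/2}
z_β = 0.42 · √41 - 3.291
z_β = 0.42 · 6.403 - 3.291
z_β = -0.601

Power = Φ(z_β) = Φ(-0.601) ≈ 0.274

Effect size d = 0.42 is small by Cohen's convention (0.2/0.5/0.8).

Threshold: power ≥ 0.80 is conventionally adequate.
Power ≈ 0.27 → the study is underpowered (power < 0.80).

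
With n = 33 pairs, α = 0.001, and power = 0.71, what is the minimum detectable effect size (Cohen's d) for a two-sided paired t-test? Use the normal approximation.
d ≈ 0.67

Minimum detectable effect (paired t-test, normal approximation):
d = (z_{α/2} + z_β) / √n
d = (3.291 + 0.553) / √33
d = 3.844 / 5.745
d ≈ 0.67

By Cohen's convention (0.2 small / 0.5 medium / 0.8 large): medium effect.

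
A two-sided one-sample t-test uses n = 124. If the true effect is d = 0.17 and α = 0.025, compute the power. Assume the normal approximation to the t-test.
Power ≈ 0.36

Power calculation (one-sample t-test, normal approximation):
z_β = d · √n - z_{α/2}
z_β = 0.17 · √124 - 2.241
z_β = 0.17 · 11.136 - 2.241
z_β = -0.348

Power = Φ(z_β) = Φ(-0.348) ≈ 0.364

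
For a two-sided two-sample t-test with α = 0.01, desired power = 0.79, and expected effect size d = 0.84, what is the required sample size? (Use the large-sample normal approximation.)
n = 33 per group

Sample size formula (two-sample t-test, normal approximation):
n = 2 · ((z_{α/2} + z_β) / d)²

z_{α/2} = 2.576 (for α = 0.01, two-sided)
z_β = 0.806 (for power = 0.79)
d = 0.84

n = 2 · ((2.576 + 0.806) / 0.84)²
n = 2 · (4.026)²
n ≈ 32.42
Round up to the next whole number: n = 33 per group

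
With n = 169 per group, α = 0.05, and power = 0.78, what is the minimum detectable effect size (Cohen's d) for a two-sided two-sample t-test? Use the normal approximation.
d ≈ 0.30

Minimum detectable effect (two-sample t-test, normal approximation):
d = (z_{α/2} + z_β) / √(n/2)
d = (1.960 + 0.772) / √(169/2)
d = 2.732 / 9.192
d ≈ 0.30

By Cohen's convention (0.2 small / 0.5 medium / 0.8 large): small effect.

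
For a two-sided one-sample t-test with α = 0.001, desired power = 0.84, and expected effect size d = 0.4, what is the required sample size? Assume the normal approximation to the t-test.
n = 115

Sample size formula (one-sample t-test, normal approximation):
n = ((z_{α/2} + z_β) / d)²

z_{α/2} = 3.291 (for α = 0.001, two-sided)
z_β = 0.994 (for power = 0.84)
d = 0.4

n = ((3.291 + 0.994) / 0.4)²
n = (10.713)²
n ≈ 114.77
Round up to the next whole number: n = 115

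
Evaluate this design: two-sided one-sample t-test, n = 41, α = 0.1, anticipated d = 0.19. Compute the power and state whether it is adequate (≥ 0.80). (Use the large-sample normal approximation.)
Power ≈ 0.33; the study is underpowered (power < 0.80)

Power calculation (one-sample t-test, normal approximation):
z_β = d · √n - z_{α/2}
z_β = 0.19 · √41 - 1.645
z_β = 0.19 · 6.403 - 1.645
z_β = -0.428

Power = Φ(z_β) = Φ(-0.428) ≈ 0.334

Effect size d = 0.19 is very small by Cohen's convention (0.2/0.5/0.8).

Threshold: power ≥ 0.80 is conventionally adequate.
Power ≈ 0.33 → the study is underpowered (power < 0.80).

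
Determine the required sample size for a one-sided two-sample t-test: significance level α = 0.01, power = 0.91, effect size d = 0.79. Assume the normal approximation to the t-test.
n = 44 per group

Sample size formula (two-sample t-test, normal approximation):
n = 2 · ((z_α + z_β) / d)²

z_α = 2.326 (for α = 0.01, one-sided)
z_β = 1.341 (for power = 0.91)
d = 0.79

n = 2 · ((2.326 + 1.341) / 0.79)²
n = 2 · (4.642)²
n ≈ 43.10
Round up to the next whole number: n = 44 per group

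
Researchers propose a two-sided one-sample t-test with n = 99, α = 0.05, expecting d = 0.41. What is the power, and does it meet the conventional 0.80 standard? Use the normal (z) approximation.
Power ≈ 0.98; the study is adequately powered (power ≥ 0.80)

Power calculation (one-sample t-test, normal approximation):
z_β = d · √n - z_{α/2}
z_β = 0.41 · √99 - 1.960
z_β = 0.41 · 9.950 - 1.960
z_β = 2.119

Power = Φ(z_β) = Φ(2.119) ≈ 0.983

Effect size d = 0.41 is small by Cohen's convention (0.2/0.5/0.8).

Threshold: power ≥ 0.80 is conventionally adequate.
Power ≈ 0.98 → the study is adequately powered (power ≥ 0.80).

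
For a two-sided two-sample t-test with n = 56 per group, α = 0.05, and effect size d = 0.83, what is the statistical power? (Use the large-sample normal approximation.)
Power ≈ 0.99

Power calculation (two-sample t-test, normal approximation):
z_β = d · √(n/2) - z_{α/2}
z_β = 0.83 · √(56/2) - 1.960
z_β = 0.83 · 5.292 - 1.960
z_β = 2.432

Power = Φ(z_β) = Φ(2.432) ≈ 0.992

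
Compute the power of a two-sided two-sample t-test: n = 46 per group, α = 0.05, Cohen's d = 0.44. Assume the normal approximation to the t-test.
Power ≈ 0.56

Power calculation (two-sample t-test, normal approximation):
z_β = d · √(n/2) - z_{α/2}
z_β = 0.44 · √(46/2) - 1.960
z_β = 0.44 · 4.796 - 1.960
z_β = 0.150

Power = Φ(z_β) = Φ(0.150) ≈ 0.560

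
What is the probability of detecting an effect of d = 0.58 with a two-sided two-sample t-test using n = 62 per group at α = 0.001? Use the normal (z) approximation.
Power ≈ 0.48

Power calculation (two-sample t-test, normal approximation):
z_β = d · √(n/2) - z_{α/2}
z_β = 0.58 · √(62/2) - 3.291
z_β = 0.58 · 5.568 - 3.291
z_β = -0.061

Power = Φ(z_β) = Φ(-0.061) ≈ 0.476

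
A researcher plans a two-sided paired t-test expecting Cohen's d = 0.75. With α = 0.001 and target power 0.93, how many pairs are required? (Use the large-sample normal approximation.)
n = 41 pairs

Sample size formula (paired t-test, normal approximation):
n = ((z_{α/2} + z_β) / d)²

z_{α/2} = 3.291 (for α = 0.001, two-sided)
z_β = 1.476 (for power = 0.93)
d = 0.75

n = ((3.291 + 1.476) / 0.75)²
n = (6.356)²
n ≈ 40.40
Round up to the next whole number: n = 41 pairs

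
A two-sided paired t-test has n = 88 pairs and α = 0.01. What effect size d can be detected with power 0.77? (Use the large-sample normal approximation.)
d ≈ 0.35

Minimum detectable effect (paired t-test, normal approximation):
d = (z_{α/2} + z_β) / √n
d = (2.576 + 0.739) / √88
d = 3.315 / 9.381
d ≈ 0.35

By Cohen's convention (0.2 small / 0.5 medium / 0.8 large): small effect.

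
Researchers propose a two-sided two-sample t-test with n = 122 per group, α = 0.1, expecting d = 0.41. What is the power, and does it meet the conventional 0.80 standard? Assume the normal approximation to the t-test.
Power ≈ 0.94; the study is adequately powered (power ≥ 0.80)

Power calculation (two-sample t-test, normal approximation):
z_β = d · √(n/2) - z_{α/2}
z_β = 0.41 · √(122/2) - 1.645
z_β = 0.41 · 7.810 - 1.645
z_β = 1.557

Power = Φ(z_β) = Φ(1.557) ≈ 0.940

Effect size d = 0.41 is small by Cohen's convention (0.2/0.5/0.8).

Threshold: power ≥ 0.80 is conventionally adequate.
Power ≈ 0.94 → the study is adequately powered (power ≥ 0.80).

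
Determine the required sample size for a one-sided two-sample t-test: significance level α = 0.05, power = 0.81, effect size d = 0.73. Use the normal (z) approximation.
n = 24 per group

Sample size formula (two-sample t-test, normal approximation):
n = 2 · ((z_α + z_β) / d)²

z_α = 1.645 (for α = 0.05, one-sided)
z_β = 0.878 (for power = 0.81)
d = 0.73

n = 2 · ((1.645 + 0.878) / 0.73)²
n = 2 · (3.456)²
n ≈ 23.89
Round up to the next whole number: n = 24 per group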